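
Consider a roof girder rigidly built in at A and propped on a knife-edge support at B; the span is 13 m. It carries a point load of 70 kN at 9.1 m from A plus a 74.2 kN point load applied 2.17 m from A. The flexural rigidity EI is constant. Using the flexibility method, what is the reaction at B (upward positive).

R_B = 42.37 kN

Remove the prop at B; the released (primary) structure is a cantilever built in at A.
Free-end deflection of the primary structure under the applied loading (downward +):
  point load 70 at a = 9.1: Pa²(3L − a)/(6EI) = 28887/EI
  point load 74.2 at a = 2.17: Pa²(3L − a)/(6EI) = 2145/EI
  δ_0 = 31032/EI
Flexibility coefficient — unit upward force at B: δ_{BB} = L³/(3EI) = 732.3/EI.
Compatibility at B: δ_0 − R_B·δ_{BB} = 0, so R_B = 31032/732.3 = 42.37 kN.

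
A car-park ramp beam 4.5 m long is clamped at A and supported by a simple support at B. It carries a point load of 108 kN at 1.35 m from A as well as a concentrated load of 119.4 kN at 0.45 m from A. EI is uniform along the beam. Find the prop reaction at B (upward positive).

Choose R_B as the redundant. The primary structure is the cantilever fixed at A.
Deflection at B on the released cantilever, summing each load's contribution:
  point load 108 at a = 1.35: Pa²(3L − a)/(6EI) = 398.6/EI
  point load 119.4 at a = 0.45: Pa²(3L − a)/(6EI) = 52.59/EI
  δ_0 = 451.2/EI
Flexibility coefficient — unit upward force at B: δ_{BB} = L³/(3EI) = 30.38/EI.
The prop prevents deflection at B: R_B = δ_0/δ_{BB} = 451.2/30.38 = 14.85 kN.

R_B = 14.85 kN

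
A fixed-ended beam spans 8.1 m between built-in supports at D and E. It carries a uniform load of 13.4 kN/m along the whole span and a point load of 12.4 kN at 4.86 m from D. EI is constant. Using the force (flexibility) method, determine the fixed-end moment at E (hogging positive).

M_E = 87.73 kN·m

Release both end moments; the primary structure is a simply-supported span DE with redundants M_D and M_E.
End rotations of the released simple span under the applied load (×1/EI):
  at D: UDL 13.4: wL³/(24EI) = 296.7/EI
  at E: UDL 13.4: wL³/(24EI) = 296.7/EI
  at D: point load 12.4 at a = 4.86: Pab(L + b)/(6LEI) = 45.56/EI
  at E: point load 12.4 at a = 4.86: Pab(L + a)/(6LEI) = 52.07/EI
  θ_D0 = 342.3/EI,  θ_E0 = 348.8/EI
Flexibility coefficients: a unit moment at one end gives L/(3EI) there and L/(6EI) at the far end, so f₁₁ = f₂₂ = 2.7/EI and f₁₂ = f₂₁ = 1.35/EI.
Compatibility — zero rotation at each built-in end:
  2.7 M_D + 1.35 M_E = 342.3
  1.35 M_D + 2.7 M_E = 348.8
Solving the pair gives M_D = 82.91 kN·m and M_E = 87.73 kN·m (hogging).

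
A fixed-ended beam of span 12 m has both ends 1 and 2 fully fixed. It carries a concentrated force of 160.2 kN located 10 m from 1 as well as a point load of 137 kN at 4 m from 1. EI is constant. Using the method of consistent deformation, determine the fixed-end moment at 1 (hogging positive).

Take the two fixed-end moments M_1, M_2 as redundants; the released structure is the simple span 12.
On the primary (simply-supported) span, the end slopes from the loading are:
  at 1: point load 160.2 at a = 10: Pab(L + b)/(6LEI) = 623/EI
  at 2: point load 160.2 at a = 10: Pab(L + a)/(6LEI) = 979/EI
  at 1: point load 137 at a = 4: Pab(L + b)/(6LEI) = 1218/EI
  at 2: point load 137 at a = 4: Pab(L + a)/(6LEI) = 974.2/EI
  θ_10 = 1841/EI,  θ_20 = 1953/EI
Flexibility coefficients: a unit moment at one end gives L/(3EI) there and L/(6EI) at the far end, so f₁₁ = f₂₂ = 4/EI and f₁₂ = f₂₁ = 2/EI.
Compatibility — zero rotation at each built-in end:
  4 M_1 + 2 M_2 = 1841
  2 M_1 + 4 M_2 = 1953
Solving the pair gives M_1 = 288.1 kN·m and M_2 = 344.3 kN·m (hogging).

M_1 = 288.1 kN·m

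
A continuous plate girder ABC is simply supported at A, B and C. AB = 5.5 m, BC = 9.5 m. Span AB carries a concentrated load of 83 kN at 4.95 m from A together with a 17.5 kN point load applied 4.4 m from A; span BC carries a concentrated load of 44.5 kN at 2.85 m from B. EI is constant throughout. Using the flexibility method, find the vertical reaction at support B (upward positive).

R_B = 139.1 kN

Release continuity at B by inserting a hinge; the redundant is the internal moment M_B. The primary structure is two simply-supported spans AB and BC.
End slopes at the hinge B, treating each span as simply supported:
  span AB: point load 83 at a = 4.95: Pab(L + a)/(6LEI) = 71.56/EI
  span AB: point load 17.5 at a = 4.4: Pab(L + a)/(6LEI) = 25.41/EI
  span BC: point load 44.5 at a = 2.85: Pab(L + b)/(6LEI) = 239/EI
  relative rotation θ_0 = (96.97 + 239)/EI = 335.9/EI
A unit hogging moment at B produces rotation L₁/(3EI) + L₂/(3EI) = 5/EI.
Compatibility: M_B·(L₁+L₂)/(3EI) = θ_0, giving M_B = 67.19 kN·m (hogging).
Span AB, ΣM about A with M_B applied at B: R_B^{AB}·5.5 = 487.9 + 67.19, so R_B^{AB} = 100.9 kN and R_A = 100.5 − 100.9 = -0.4155 kN.
Span BC, ΣM about C: R_B^{BC}·9.5 = 295.9 + 67.19, so R_B^{BC} = 38.22 kN and R_C = 44.5 − 38.22 = 6.278 kN.
R_B = 100.9 + 38.22 = 139.1 kN.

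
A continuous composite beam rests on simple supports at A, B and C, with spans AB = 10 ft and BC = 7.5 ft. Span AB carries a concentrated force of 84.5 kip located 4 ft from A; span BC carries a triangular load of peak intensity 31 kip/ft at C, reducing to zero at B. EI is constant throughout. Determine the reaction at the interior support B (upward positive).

Insert a hinge at B; M_B is the redundant, and each span becomes simply supported.
Rotations at B on the released spans (each span's end-slope, ×1/EI):
  span AB: point load 84.5 at a = 4: Pab(L + a)/(6LEI) = 473.2/EI
  span BC: triangular load, peak 31: 7w₀L³/(360EI) = 254.3/EI
  relative rotation θ_0 = (473.2 + 254.3)/EI = 727.5/EI
A unit hogging moment at B produces rotation L₁/(3EI) + L₂/(3EI) = 5.833/EI.
Compatibility: M_B·(L₁+L₂)/(3EI) = θ_0, giving M_B = 124.7 kip·ft (hogging).
Span AB, ΣM about A with M_B applied at B: R_B^{AB}·10 = 338 + 124.7, so R_B^{AB} = 46.27 kip and R_A = 84.5 − 46.27 = 38.23 kip.
Span BC, ΣM about C: R_B^{BC}·7.5 = 290.6 + 124.7, so R_B^{BC} = 55.38 kip and R_C = 116.2 − 55.38 = 60.87 kip.
R_B = 46.27 + 55.38 = 101.6 kip.

R_B = 101.6 kip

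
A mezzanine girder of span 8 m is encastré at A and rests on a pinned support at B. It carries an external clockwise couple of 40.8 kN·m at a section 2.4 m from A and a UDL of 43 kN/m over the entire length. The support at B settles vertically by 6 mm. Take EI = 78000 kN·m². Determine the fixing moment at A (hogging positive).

Take the reaction at B as the redundant and release it; the primary structure is a cantilever fixed at A.
Primary-structure tip deflection at B by superposition:
  clockwise couple 40.8 at a = 2.4: M₀a(2L − a)/(2EI) = 665.9/EI
  UDL 43: wL⁴/(8EI) = 22016/EI
  δ_0 = 22682/EI
Flexibility coefficient — unit upward force at B: δ_{BB} = L³/(3EI) = 170.7/EI.
With EI = 78000 kN·m²: δ_0 = 0.29079 m and δ_{BB} = 0.002188 m/kN.
Compatibility — the beam at B must follow the support down by 0.006 m: δ_0 − R_B·δ_{BB} = 0.006, so R_B = (0.29079 − 0.006)/0.002188 = 130.2 kN.
Moment equilibrium about A: M_A = Σ(load moments about A) − R_B·L = 1417 − 130.2×8 = 375.5 kN·m.

M_A = 375.5 kN·m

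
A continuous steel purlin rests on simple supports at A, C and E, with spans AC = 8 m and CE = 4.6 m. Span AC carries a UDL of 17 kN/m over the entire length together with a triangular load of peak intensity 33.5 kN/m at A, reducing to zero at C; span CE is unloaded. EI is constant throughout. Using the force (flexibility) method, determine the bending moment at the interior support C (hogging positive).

M_C = 165.8 kN·m

Insert a hinge at C; M_C is the redundant, and each span becomes simply supported.
Discontinuity in slope at C on the released structure — sum the simple-span end rotations:
  span AC: UDL 17: wL³/(24EI) = 362.7/EI
  span AC: triangular load, peak 33.5: 7w₀L³/(360EI) = 333.5/EI
  relative rotation θ_0 = (696.2 + 0)/EI = 696.2/EI
A unit hogging moment at C produces rotation L₁/(3EI) + L₂/(3EI) = 4.2/EI.
Compatibility: M_C·(L₁+L₂)/(3EI) = θ_0, giving M_C = 165.8 kN·m (hogging).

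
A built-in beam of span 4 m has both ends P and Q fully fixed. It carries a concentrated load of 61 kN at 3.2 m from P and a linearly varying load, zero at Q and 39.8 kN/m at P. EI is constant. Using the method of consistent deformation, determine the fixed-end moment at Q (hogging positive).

M_Q = 52.46 kN·m

Take the two fixed-end moments M_P, M_Q as redundants; the released structure is the simple span PQ.
On the primary (simply-supported) span, the end slopes from the loading are:
  at P: point load 61 at a = 3.2: Pab(L + b)/(6LEI) = 31.23/EI
  at Q: point load 61 at a = 3.2: Pab(L + a)/(6LEI) = 46.85/EI
  at P: triangular load, peak 39.8: w₀L³/(45EI) = 56.6/EI
  at Q: triangular load, peak 39.8: 7w₀L³/(360EI) = 49.53/EI
  θ_P0 = 87.84/EI,  θ_Q0 = 96.38/EI
Flexibility coefficients: a unit moment at one end gives L/(3EI) there and L/(6EI) at the far end, so f₁₁ = f₂₂ = 1.333/EI and f₁₂ = f₂₁ = 0.6667/EI.
Compatibility — zero rotation at each built-in end:
  1.333 M_P + 0.6667 M_Q = 87.84
  0.6667 M_P + 1.333 M_Q = 96.38
Solving the pair gives M_P = 39.65 kN·m and M_Q = 52.46 kN·m (hogging).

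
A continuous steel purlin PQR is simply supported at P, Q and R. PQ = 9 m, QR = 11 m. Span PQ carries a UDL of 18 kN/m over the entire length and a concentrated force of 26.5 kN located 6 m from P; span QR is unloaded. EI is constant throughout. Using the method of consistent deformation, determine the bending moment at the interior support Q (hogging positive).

Release continuity at Q by inserting a hinge; the redundant is the internal moment M_Q. The primary structure is two simply-supported spans PQ and QR.
Discontinuity in slope at Q on the released structure — sum the simple-span end rotations:
  span PQ: UDL 18: wL³/(24EI) = 546.8/EI
  span PQ: point load 26.5 at a = 6: Pab(L + a)/(6LEI) = 132.5/EI
  relative rotation θ_0 = (679.2 + 0)/EI = 679.2/EI
A unit hogging moment at Q produces rotation L₁/(3EI) + L₂/(3EI) = 6.667/EI.
Slope continuity at Q: θ_0 = M_Q·6.667/EI, so M_Q = 679.2/6.667 = 101.9 kN·m (hogging).

M_Q = 101.9 kN·m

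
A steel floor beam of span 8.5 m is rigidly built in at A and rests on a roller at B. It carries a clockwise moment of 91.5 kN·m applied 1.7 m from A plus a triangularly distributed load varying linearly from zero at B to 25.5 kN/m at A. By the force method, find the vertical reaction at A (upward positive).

R_A = 80.89 kN

Choose R_B as the redundant. The primary structure is the cantilever fixed at A.
Free-end deflection of the primary structure under the applied loading (downward +):
  clockwise couple 91.5 at a = 1.7: M₀a(2L − a)/(2EI) = 1190/EI
  triangular load, peak 25.5 at the fixed end: w₀L⁴/(30EI) = 4437/EI
  δ_0 = 5627/EI
Flexibility coefficient — unit upward force at B: δ_{BB} = L³/(3EI) = 204.7/EI.
Compatibility at B: δ_0 − R_B·δ_{BB} = 0, so R_B = 5627/204.7 = 27.49 kN.
Vertical equilibrium: R_A = ΣP − R_B = 108.4 − 27.49 = 80.89 kN.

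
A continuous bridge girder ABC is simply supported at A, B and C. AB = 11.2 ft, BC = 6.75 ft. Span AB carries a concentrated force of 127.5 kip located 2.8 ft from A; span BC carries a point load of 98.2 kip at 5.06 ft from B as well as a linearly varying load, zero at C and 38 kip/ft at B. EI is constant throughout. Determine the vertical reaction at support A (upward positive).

R_A = 79.82 kip

Release continuity at B by inserting a hinge; the redundant is the internal moment M_B. The primary structure is two simply-supported spans AB and BC.
Discontinuity in slope at B on the released structure — sum the simple-span end rotations:
  span AB: point load 127.5 at a = 2.8: Pab(L + a)/(6LEI) = 624.8/EI
  span BC: point load 98.2 at a = 5.06: Pab(L + b)/(6LEI) = 175/EI
  span BC: triangular load, peak 38: w₀L³/(45EI) = 259.7/EI
  relative rotation θ_0 = (624.8 + 434.7)/EI = 1059/EI
A unit hogging moment at B produces rotation L₁/(3EI) + L₂/(3EI) = 5.983/EI.
Compatibility: M_B·(L₁+L₂)/(3EI) = θ_0, giving M_B = 177.1 kip·ft (hogging).
Span AB, ΣM about A with M_B applied at B: R_B^{AB}·11.2 = 357 + 177.1, so R_B^{AB} = 47.68 kip and R_A = 127.5 − 47.68 = 79.82 kip.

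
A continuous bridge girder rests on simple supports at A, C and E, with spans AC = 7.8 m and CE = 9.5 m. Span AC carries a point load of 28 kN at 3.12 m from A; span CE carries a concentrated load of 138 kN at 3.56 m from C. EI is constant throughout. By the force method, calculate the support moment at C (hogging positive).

M_C = 153.6 kN·m

Insert a hinge at C; M_C is the redundant, and each span becomes simply supported.
End slopes at the hinge C, treating each span as simply supported:
  span AC: point load 28 at a = 3.12: Pab(L + a)/(6LEI) = 95.4/EI
  span CE: point load 138 at a = 3.56: Pab(L + b)/(6LEI) = 790.5/EI
  relative rotation θ_0 = (95.4 + 790.5)/EI = 885.9/EI
A unit hogging moment at C produces rotation L₁/(3EI) + L₂/(3EI) = 5.767/EI.
Compatibility: M_C·(L₁+L₂)/(3EI) = θ_0, giving M_C = 153.6 kN·m (hogging).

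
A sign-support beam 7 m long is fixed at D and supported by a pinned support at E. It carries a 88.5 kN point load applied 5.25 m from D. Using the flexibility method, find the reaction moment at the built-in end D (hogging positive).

Take the reaction at E as the redundant and release it; the primary structure is a cantilever fixed at D.
Deflection at E on the released cantilever, summing each load's contribution:
  point load 88.5 at a = 5.25: Pa²(3L − a)/(6EI) = 6403/EI
Tip deflection under a unit load at E: L³/(3EI) = 114.3/EI.
Compatibility at E: δ_0 − R_E·δ_{EE} = 0, so R_E = 6403/114.3 = 56 kN.
Moment equilibrium about D: M_D = Σ(load moments about D) − R_E·L = 464.6 − 56×7 = 72.6 kN·m.

M_D = 72.6 kN·m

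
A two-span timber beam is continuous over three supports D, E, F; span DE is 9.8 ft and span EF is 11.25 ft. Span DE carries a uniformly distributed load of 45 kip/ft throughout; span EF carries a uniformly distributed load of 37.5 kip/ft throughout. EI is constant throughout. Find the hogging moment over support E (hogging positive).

Release continuity at E by inserting a hinge; the redundant is the internal moment M_E. The primary structure is two simply-supported spans DE and EF.
Rotations at E on the released spans (each span's end-slope, ×1/EI):
  span DE: UDL 45: wL³/(24EI) = 1765/EI
  span EF: UDL 37.5: wL³/(24EI) = 2225/EI
  relative rotation θ_0 = (1765 + 2225)/EI = 3989/EI
A unit hogging moment at E produces rotation L₁/(3EI) + L₂/(3EI) = 7.017/EI.
Slope continuity at E: θ_0 = M_E·7.017/EI, so M_E = 3989/7.017 = 568.6 kip·ft (hogging).

M_E = 568.6 kip·ft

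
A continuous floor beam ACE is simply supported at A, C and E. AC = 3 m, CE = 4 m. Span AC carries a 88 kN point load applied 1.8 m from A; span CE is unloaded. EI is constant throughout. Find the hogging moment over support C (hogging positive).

Release continuity at C by inserting a hinge; the redundant is the internal moment M_C. The primary structure is two simply-supported spans AC and CE.
Discontinuity in slope at C on the released structure — sum the simple-span end rotations:
  span AC: point load 88 at a = 1.8: Pab(L + a)/(6LEI) = 50.69/EI
  relative rotation θ_0 = (50.69 + 0)/EI = 50.69/EI
A unit hogging moment at C produces rotation L₁/(3EI) + L₂/(3EI) = 2.333/EI.
Slope continuity at C: θ_0 = M_C·2.333/EI, so M_C = 50.69/2.333 = 21.72 kN·m (hogging).

M_C = 21.72 kN·m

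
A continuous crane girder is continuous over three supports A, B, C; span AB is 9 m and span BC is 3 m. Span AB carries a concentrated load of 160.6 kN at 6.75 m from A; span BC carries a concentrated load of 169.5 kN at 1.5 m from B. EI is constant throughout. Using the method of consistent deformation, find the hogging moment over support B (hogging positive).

Insert a hinge at B; M_B is the redundant, and each span becomes simply supported.
Discontinuity in slope at B on the released structure — sum the simple-span end rotations:
  span AB: point load 160.6 at a = 6.75: Pab(L + a)/(6LEI) = 711.4/EI
  span BC: point load 169.5 at a = 1.5: Pab(L + b)/(6LEI) = 95.34/EI
  relative rotation θ_0 = (711.4 + 95.34)/EI = 806.8/EI
A unit hogging moment at B produces rotation L₁/(3EI) + L₂/(3EI) = 4/EI.
Compatibility: M_B·(L₁+L₂)/(3EI) = θ_0, giving M_B = 201.7 kN·m (hogging).

M_B = 201.7 kN·m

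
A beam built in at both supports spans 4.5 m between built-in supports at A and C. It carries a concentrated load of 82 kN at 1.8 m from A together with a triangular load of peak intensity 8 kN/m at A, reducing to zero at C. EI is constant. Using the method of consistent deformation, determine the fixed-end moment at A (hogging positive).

M_A = 61.24 kN·m

Take the two fixed-end moments M_A, M_C as redundants; the released structure is the simple span AC.
On the primary (simply-supported) span, the end slopes from the loading are:
  at A: point load 82 at a = 1.8: Pab(L + b)/(6LEI) = 106.3/EI
  at C: point load 82 at a = 1.8: Pab(L + a)/(6LEI) = 92.99/EI
  at A: triangular load, peak 8: w₀L³/(45EI) = 16.2/EI
  at C: triangular load, peak 8: 7w₀L³/(360EI) = 14.18/EI
  θ_A0 = 122.5/EI,  θ_C0 = 107.2/EI
Flexibility coefficients: a unit moment at one end gives L/(3EI) there and L/(6EI) at the far end, so f₁₁ = f₂₂ = 1.5/EI and f₁₂ = f₂₁ = 0.75/EI.
Compatibility — zero rotation at each built-in end:
  1.5 M_A + 0.75 M_C = 122.5
  0.75 M_A + 1.5 M_C = 107.2
Solving the pair gives M_A = 61.24 kN·m and M_C = 40.82 kN·m (hogging).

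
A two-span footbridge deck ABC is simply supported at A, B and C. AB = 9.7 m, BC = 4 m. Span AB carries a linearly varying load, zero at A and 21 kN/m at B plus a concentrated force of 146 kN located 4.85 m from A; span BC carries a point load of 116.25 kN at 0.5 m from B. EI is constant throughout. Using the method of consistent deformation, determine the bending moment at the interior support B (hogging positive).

M_B = 295.2 kN·m

Release continuity at B by inserting a hinge; the redundant is the internal moment M_B. The primary structure is two simply-supported spans AB and BC.
End slopes at the hinge B, treating each span as simply supported:
  span AB: triangular load, peak 21: w₀L³/(45EI) = 425.9/EI
  span AB: point load 146 at a = 4.85: Pab(L + a)/(6LEI) = 858.6/EI
  span BC: point load 116.25 at a = 0.5: Pab(L + b)/(6LEI) = 63.57/EI
  relative rotation θ_0 = (1284 + 63.57)/EI = 1348/EI
A unit hogging moment at B produces rotation L₁/(3EI) + L₂/(3EI) = 4.567/EI.
Compatibility: M_B·(L₁+L₂)/(3EI) = θ_0, giving M_B = 295.2 kN·m (hogging).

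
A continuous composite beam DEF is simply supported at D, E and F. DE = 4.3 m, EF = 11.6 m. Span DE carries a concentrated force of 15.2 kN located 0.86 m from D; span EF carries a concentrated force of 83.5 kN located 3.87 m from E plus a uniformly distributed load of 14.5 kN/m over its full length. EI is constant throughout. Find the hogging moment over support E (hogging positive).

Insert a hinge at E; M_E is the redundant, and each span becomes simply supported.
End slopes at the hinge E, treating each span as simply supported:
  span DE: point load 15.2 at a = 0.86: Pab(L + a)/(6LEI) = 8.994/EI
  span EF: point load 83.5 at a = 3.87: Pab(L + b)/(6LEI) = 693.7/EI
  span EF: UDL 14.5: wL³/(24EI) = 943/EI
  relative rotation θ_0 = (8.994 + 1637)/EI = 1646/EI
A unit hogging moment at E produces rotation L₁/(3EI) + L₂/(3EI) = 5.3/EI.
Compatibility: M_E·(L₁+L₂)/(3EI) = θ_0, giving M_E = 310.5 kN·m (hogging).

M_E = 310.5 kN·m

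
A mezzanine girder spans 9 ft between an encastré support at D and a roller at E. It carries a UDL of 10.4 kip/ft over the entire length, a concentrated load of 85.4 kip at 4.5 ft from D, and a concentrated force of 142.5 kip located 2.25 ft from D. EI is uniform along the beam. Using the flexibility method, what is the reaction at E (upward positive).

R_E = 74.03 kip

Choose R_E as the redundant. The primary structure is the cantilever fixed at D.
Primary-structure tip deflection at E by superposition:
  UDL 10.4: wL⁴/(8EI) = 8529/EI
  point load 85.4 at a = 4.5: Pa²(3L − a)/(6EI) = 6485/EI
  point load 142.5 at a = 2.25: Pa²(3L − a)/(6EI) = 2976/EI
  δ_0 = 17990/EI
Tip deflection under a unit load at E: L³/(3EI) = 243/EI.
The prop prevents deflection at E: R_E = δ_0/δ_{EE} = 17990/243 = 74.03 kip.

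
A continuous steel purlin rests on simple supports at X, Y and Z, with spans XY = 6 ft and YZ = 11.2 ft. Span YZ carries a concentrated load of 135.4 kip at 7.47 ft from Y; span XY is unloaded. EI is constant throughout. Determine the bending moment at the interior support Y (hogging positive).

M_Y = 146.2 kip·ft

Insert a hinge at Y; M_Y is the redundant, and each span becomes simply supported.
Rotations at Y on the released spans (each span's end-slope, ×1/EI):
  span YZ: point load 135.4 at a = 7.47: Pab(L + b)/(6LEI) = 838.2/EI
  relative rotation θ_0 = (0 + 838.2)/EI = 838.2/EI
A unit hogging moment at Y produces rotation L₁/(3EI) + L₂/(3EI) = 5.733/EI.
Slope continuity at Y: θ_0 = M_Y·5.733/EI, so M_Y = 838.2/5.733 = 146.2 kip·ft (hogging).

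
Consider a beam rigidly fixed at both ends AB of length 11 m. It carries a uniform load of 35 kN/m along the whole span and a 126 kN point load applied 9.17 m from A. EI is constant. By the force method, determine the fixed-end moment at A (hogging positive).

M_A = 384.9 kN·m

Release both end moments; the primary structure is a simply-supported span AB with redundants M_A and M_B.
On the primary (simply-supported) span, the end slopes from the loading are:
  at A: UDL 35: wL³/(24EI) = 1941/EI
  at B: UDL 35: wL³/(24EI) = 1941/EI
  at A: point load 126 at a = 9.17: Pab(L + b)/(6LEI) = 411/EI
  at B: point load 126 at a = 9.17: Pab(L + a)/(6LEI) = 646.2/EI
  θ_A0 = 2352/EI,  θ_B0 = 2587/EI
Flexibility coefficients: a unit moment at one end gives L/(3EI) there and L/(6EI) at the far end, so f₁₁ = f₂₂ = 3.667/EI and f₁₂ = f₂₁ = 1.833/EI.
Compatibility — zero rotation at each built-in end:
  3.667 M_A + 1.833 M_B = 2352
  1.833 M_A + 3.667 M_B = 2587
Solving the pair gives M_A = 384.9 kN·m and M_B = 513.2 kN·m (hogging).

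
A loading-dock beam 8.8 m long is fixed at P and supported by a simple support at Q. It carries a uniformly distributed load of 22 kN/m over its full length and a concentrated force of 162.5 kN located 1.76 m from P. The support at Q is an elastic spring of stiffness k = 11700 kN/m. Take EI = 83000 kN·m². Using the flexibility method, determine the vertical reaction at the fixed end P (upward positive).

Take the reaction at Q as the redundant and release it; the primary structure is a cantilever fixed at P.
Free-end deflection of the primary structure under the applied loading (downward +):
  UDL 22: wL⁴/(8EI) = 16492/EI
  point load 162.5 at a = 1.76: Pa²(3L − a)/(6EI) = 2067/EI
  δ_0 = 18559/EI
Flexibility coefficient — unit upward force at Q: δ_{QQ} = L³/(3EI) = 227.2/EI.
With EI = 83000 kN·m²: δ_0 = 0.2236 m and δ_{QQ} = 0.002737 m/kN.
Compatibility — the spring shortens by R_Q/k under the reaction it provides: δ_0 − R_Q·δ_{QQ} = R_Q/k. With 1/k = 0.000085 m/kN, R_Q = δ_0 / (δ_{QQ} + 1/k) = 0.2236 / (0.002737 + 0.000085) = 79.23 kN.
Vertical equilibrium: R_P = ΣP − R_Q = 356.1 − 79.23 = 276.9 kN.

R_P = 276.9 kN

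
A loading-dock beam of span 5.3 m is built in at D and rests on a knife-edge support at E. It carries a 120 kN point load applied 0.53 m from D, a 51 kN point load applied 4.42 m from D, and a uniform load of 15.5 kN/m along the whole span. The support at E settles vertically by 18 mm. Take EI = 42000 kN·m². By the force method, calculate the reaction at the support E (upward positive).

R_E = 55.73 kN

Choose R_E as the redundant. The primary structure is the cantilever fixed at D.
Deflection at E on the released cantilever, summing each load's contribution:
  point load 120 at a = 0.53: Pa²(3L − a)/(6EI) = 86.35/EI
  point load 51 at a = 4.42: Pa²(3L − a)/(6EI) = 1906/EI
  UDL 15.5: wL⁴/(8EI) = 1529/EI
  δ_0 = 3521/EI
Flexibility coefficient — unit upward force at E: δ_{EE} = L³/(3EI) = 49.63/EI.
With EI = 42000 kN·m²: δ_0 = 0.083845 m and δ_{EE} = 0.001182 m/kN.
Compatibility — the beam at E must follow the support down by 0.018 m: δ_0 − R_E·δ_{EE} = 0.018, so R_E = (0.083845 − 0.018)/0.001182 = 55.73 kN.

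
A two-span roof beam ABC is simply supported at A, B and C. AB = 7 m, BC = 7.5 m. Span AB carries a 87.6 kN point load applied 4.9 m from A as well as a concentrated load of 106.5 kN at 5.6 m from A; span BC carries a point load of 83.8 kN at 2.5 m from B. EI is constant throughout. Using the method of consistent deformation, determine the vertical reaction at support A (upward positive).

Take M_B as the redundant. Released structure: two simple spans AB and BC with a hinge at B.
End slopes at the hinge B, treating each span as simply supported:
  span AB: point load 87.6 at a = 4.9: Pab(L + a)/(6LEI) = 255.4/EI
  span AB: point load 106.5 at a = 5.6: Pab(L + a)/(6LEI) = 250.5/EI
  span BC: point load 83.8 at a = 2.5: Pab(L + b)/(6LEI) = 291/EI
  relative rotation θ_0 = (505.9 + 291)/EI = 796.9/EI
A unit hogging moment at B produces rotation L₁/(3EI) + L₂/(3EI) = 4.833/EI.
Compatibility: M_B·(L₁+L₂)/(3EI) = θ_0, giving M_B = 164.9 kN·m (hogging).
Span AB, ΣM about A with M_B applied at B: R_B^{AB}·7 = 1026 + 164.9, so R_B^{AB} = 170.1 kN and R_A = 194.1 − 170.1 = 24.03 kN.

R_A = 24.03 kN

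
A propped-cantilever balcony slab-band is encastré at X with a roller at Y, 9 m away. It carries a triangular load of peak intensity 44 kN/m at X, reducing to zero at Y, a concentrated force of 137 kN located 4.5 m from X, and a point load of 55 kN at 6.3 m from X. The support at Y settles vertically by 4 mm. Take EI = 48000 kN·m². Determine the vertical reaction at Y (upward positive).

R_Y = 112.6 kN

Remove the prop at Y; the released (primary) structure is a cantilever built in at X.
Downward deflection at the released point Y due to the loads:
  triangular load, peak 44 at the fixed end: w₀L⁴/(30EI) = 9623/EI
  point load 137 at a = 4.5: Pa²(3L − a)/(6EI) = 10403/EI
  point load 55 at a = 6.3: Pa²(3L − a)/(6EI) = 7531/EI
  δ_0 = 27557/EI
Flexibility coefficient — unit upward force at Y: δ_{YY} = L³/(3EI) = 243/EI.
With EI = 48000 kN·m²: δ_0 = 0.57411 m and δ_{YY} = 0.005063 m/kN.
Compatibility — the beam at Y must follow the support down by 0.004 m: δ_0 − R_Y·δ_{YY} = 0.004, so R_Y = (0.57411 − 0.004)/0.005063 = 112.6 kN.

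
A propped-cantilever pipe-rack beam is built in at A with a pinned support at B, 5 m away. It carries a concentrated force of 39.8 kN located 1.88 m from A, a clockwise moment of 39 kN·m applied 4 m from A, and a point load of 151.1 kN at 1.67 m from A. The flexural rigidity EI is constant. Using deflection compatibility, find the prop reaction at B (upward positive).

R_B = 41.08 kN

Release the roller at B. Primary structure: cantilever fixed at A.
Deflection at B on the released cantilever, summing each load's contribution:
  point load 39.8 at a = 1.88: Pa²(3L − a)/(6EI) = 307.6/EI
  clockwise couple 39 at a = 4: M₀a(2L − a)/(2EI) = 468/EI
  point load 151.1 at a = 1.67: Pa²(3L − a)/(6EI) = 936.2/EI
  δ_0 = 1712/EI
Flexibility coefficient — unit upward force at B: δ_{BB} = L³/(3EI) = 41.67/EI.
Compatibility at B: δ_0 − R_B·δ_{BB} = 0, so R_B = 1712/41.67 = 41.08 kN.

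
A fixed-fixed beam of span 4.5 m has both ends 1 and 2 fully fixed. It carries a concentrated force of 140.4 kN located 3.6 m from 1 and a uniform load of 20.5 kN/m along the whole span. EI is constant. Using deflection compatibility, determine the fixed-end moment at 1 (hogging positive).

M_1 = 54.81 kN·m

Release both end moments; the primary structure is a simply-supported span 12 with redundants M_1 and M_2.
Simple-span end rotations at 1 and 2 under the given loads:
  at 1: point load 140.4 at a = 3.6: Pab(L + b)/(6LEI) = 90.98/EI
  at 2: point load 140.4 at a = 3.6: Pab(L + a)/(6LEI) = 136.5/EI
  at 1: UDL 20.5: wL³/(24EI) = 77.84/EI
  at 2: UDL 20.5: wL³/(24EI) = 77.84/EI
  θ_10 = 168.8/EI,  θ_20 = 214.3/EI
Flexibility coefficients: a unit moment at one end gives L/(3EI) there and L/(6EI) at the far end, so f₁₁ = f₂₂ = 1.5/EI and f₁₂ = f₂₁ = 0.75/EI.
Compatibility — zero rotation at each built-in end:
  1.5 M_1 + 0.75 M_2 = 168.8
  0.75 M_1 + 1.5 M_2 = 214.3
Solving the pair gives M_1 = 54.81 kN·m and M_2 = 115.5 kN·m (hogging).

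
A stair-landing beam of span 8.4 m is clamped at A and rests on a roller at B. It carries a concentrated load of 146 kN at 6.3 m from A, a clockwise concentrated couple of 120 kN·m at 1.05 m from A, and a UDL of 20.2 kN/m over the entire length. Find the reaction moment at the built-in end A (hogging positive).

Release the roller at B. Primary structure: cantilever fixed at A.
Downward deflection at the released point B due to the loads:
  point load 146 at a = 6.3: Pa²(3L − a)/(6EI) = 18253/EI
  clockwise couple 120 at a = 1.05: M₀a(2L − a)/(2EI) = 992.2/EI
  UDL 20.2: wL⁴/(8EI) = 12571/EI
  δ_0 = 31817/EI
Flexibility coefficient — unit upward force at B: δ_{BB} = L³/(3EI) = 197.6/EI.
The prop prevents deflection at B: R_B = δ_0/δ_{BB} = 31817/197.6 = 161 kN.
Moment equilibrium about A: M_A = Σ(load moments about A) − R_B·L = 1752 − 161×8.4 = 399.7 kN·m.

M_A = 399.7 kN·m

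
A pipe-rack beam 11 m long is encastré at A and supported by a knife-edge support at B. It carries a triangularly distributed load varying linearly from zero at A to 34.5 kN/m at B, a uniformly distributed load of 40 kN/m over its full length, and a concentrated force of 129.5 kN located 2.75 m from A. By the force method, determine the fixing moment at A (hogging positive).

Take the reaction at B as the redundant and release it; the primary structure is a cantilever fixed at A.
Primary-structure tip deflection at B by superposition:
  triangular load, peak 34.5 at the free end: 11w₀L⁴/(120EI) = 46302/EI
  UDL 40: wL⁴/(8EI) = 73205/EI
  point load 129.5 at a = 2.75: Pa²(3L − a)/(6EI) = 4938/EI
  δ_0 = 124445/EI
Tip deflection under a unit load at B: L³/(3EI) = 443.7/EI.
Compatibility at B: δ_0 − R_B·δ_{BB} = 0, so R_B = 124445/443.7 = 280.5 kN.
Moment equilibrium about A: M_A = Σ(load moments about A) − R_B·L = 4168 − 280.5×11 = 1082 kN·m.

M_A = 1082 kN·m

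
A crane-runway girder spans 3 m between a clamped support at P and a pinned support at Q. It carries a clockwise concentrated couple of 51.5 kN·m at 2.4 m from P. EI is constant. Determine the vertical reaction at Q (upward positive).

R_Q = 24.72 kN

Take the reaction at Q as the redundant and release it; the primary structure is a cantilever fixed at P.
Free-end deflection of the primary structure under the applied loading (downward +):
  clockwise couple 51.5 at a = 2.4: M₀a(2L − a)/(2EI) = 222.5/EI
Flexibility coefficient — unit upward force at Q: δ_{QQ} = L³/(3EI) = 9/EI.
The prop prevents deflection at Q: R_Q = δ_0/δ_{QQ} = 222.5/9 = 24.72 kN.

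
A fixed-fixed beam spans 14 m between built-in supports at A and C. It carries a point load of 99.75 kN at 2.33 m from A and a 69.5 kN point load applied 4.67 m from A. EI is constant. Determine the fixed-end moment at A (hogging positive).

Take the two fixed-end moments M_A, M_C as redundants; the released structure is the simple span AC.
Simple-span end rotations at A and C under the given loads:
  at A: point load 99.75 at a = 2.33: Pab(L + b)/(6LEI) = 828.9/EI
  at C: point load 99.75 at a = 2.33: Pab(L + a)/(6LEI) = 527.3/EI
  at A: point load 69.5 at a = 4.67: Pab(L + b)/(6LEI) = 841/EI
  at C: point load 69.5 at a = 4.67: Pab(L + a)/(6LEI) = 673.1/EI
  θ_A0 = 1670/EI,  θ_C0 = 1200/EI
Flexibility coefficients: a unit moment at one end gives L/(3EI) there and L/(6EI) at the far end, so f₁₁ = f₂₂ = 4.667/EI and f₁₂ = f₂₁ = 2.333/EI.
Compatibility — zero rotation at each built-in end:
  4.667 M_A + 2.333 M_C = 1670
  2.333 M_A + 4.667 M_C = 1200
Solving the pair gives M_A = 305.6 kN·m and M_C = 104.4 kN·m (hogging).

M_A = 305.6 kN·m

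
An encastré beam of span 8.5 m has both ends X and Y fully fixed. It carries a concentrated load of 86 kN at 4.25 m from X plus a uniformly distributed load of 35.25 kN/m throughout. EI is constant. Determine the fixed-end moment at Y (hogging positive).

M_Y = 303.6 kN·m

Take the two fixed-end moments M_X, M_Y as redundants; the released structure is the simple span XY.
End rotations of the released simple span under the applied load (×1/EI):
  at X: point load 86 at a = 4.25: Pab(L + b)/(6LEI) = 388.3/EI
  at Y: point load 86 at a = 4.25: Pab(L + a)/(6LEI) = 388.3/EI
  at X: UDL 35.25: wL³/(24EI) = 902/EI
  at Y: UDL 35.25: wL³/(24EI) = 902/EI
  θ_X0 = 1290/EI,  θ_Y0 = 1290/EI
Flexibility coefficients: a unit moment at one end gives L/(3EI) there and L/(6EI) at the far end, so f₁₁ = f₂₂ = 2.833/EI and f₁₂ = f₂₁ = 1.417/EI.
Compatibility — zero rotation at each built-in end:
  2.833 M_X + 1.417 M_Y = 1290
  1.417 M_X + 2.833 M_Y = 1290
Solving the pair gives M_X = 303.6 kN·m and M_Y = 303.6 kN·m (hogging).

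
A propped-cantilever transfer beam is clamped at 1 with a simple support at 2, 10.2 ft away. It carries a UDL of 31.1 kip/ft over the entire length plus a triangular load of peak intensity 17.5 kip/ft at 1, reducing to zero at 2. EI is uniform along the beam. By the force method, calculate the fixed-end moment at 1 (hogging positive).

M_1 = 525.8 kip·ft

Take the reaction at 2 as the redundant and release it; the primary structure is a cantilever fixed at 1.
Downward deflection at the released point 2 due to the loads:
  UDL 31.1: wL⁴/(8EI) = 42080/EI
  triangular load, peak 17.5 at the fixed end: w₀L⁴/(30EI) = 6314/EI
  δ_0 = 48394/EI
Tip deflection under a unit load at 2: L³/(3EI) = 353.7/EI.
Compatibility at 2: δ_0 − R_2·δ_{22} = 0, so R_2 = 48394/353.7 = 136.8 kip.
Moment equilibrium about 1: M_1 = Σ(load moments about 1) − R_2·L = 1921 − 136.8×10.2 = 525.8 kip·ft.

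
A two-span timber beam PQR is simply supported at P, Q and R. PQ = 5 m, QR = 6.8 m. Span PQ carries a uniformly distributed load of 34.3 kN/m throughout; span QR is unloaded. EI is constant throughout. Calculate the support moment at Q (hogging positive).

M_Q = 45.42 kN·m

Release continuity at Q by inserting a hinge; the redundant is the internal moment M_Q. The primary structure is two simply-supported spans PQ and QR.
Rotations at Q on the released spans (each span's end-slope, ×1/EI):
  span PQ: UDL 34.3: wL³/(24EI) = 178.6/EI
  relative rotation θ_0 = (178.6 + 0)/EI = 178.6/EI
A unit hogging moment at Q produces rotation L₁/(3EI) + L₂/(3EI) = 3.933/EI.
Compatibility: M_Q·(L₁+L₂)/(3EI) = θ_0, giving M_Q = 45.42 kN·m (hogging).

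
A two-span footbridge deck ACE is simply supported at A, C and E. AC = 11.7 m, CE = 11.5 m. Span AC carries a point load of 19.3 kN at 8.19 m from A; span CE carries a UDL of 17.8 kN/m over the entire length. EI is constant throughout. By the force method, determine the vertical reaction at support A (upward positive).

Take M_C as the redundant. Released structure: two simple spans AC and CE with a hinge at C.
End slopes at the hinge C, treating each span as simply supported:
  span AC: point load 19.3 at a = 8.19: Pab(L + a)/(6LEI) = 157.2/EI
  span CE: UDL 17.8: wL³/(24EI) = 1128/EI
  relative rotation θ_0 = (157.2 + 1128)/EI = 1285/EI
A unit hogging moment at C produces rotation L₁/(3EI) + L₂/(3EI) = 7.733/EI.
Slope continuity at C: θ_0 = M_C·7.733/EI, so M_C = 1285/7.733 = 166.2 kN·m (hogging).
Span AC, ΣM about A with M_C applied at C: R_C^{AC}·11.7 = 158.1 + 166.2, so R_C^{AC} = 27.71 kN and R_A = 19.3 − 27.71 = -8.414 kN.

R_A = -8.414 kN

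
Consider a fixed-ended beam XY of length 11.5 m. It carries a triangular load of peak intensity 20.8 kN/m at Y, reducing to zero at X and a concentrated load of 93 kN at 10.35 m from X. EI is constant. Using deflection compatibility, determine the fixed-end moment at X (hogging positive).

Release both end moments; the primary structure is a simply-supported span XY with redundants M_X and M_Y.
End rotations of the released simple span under the applied load (×1/EI):
  at X: triangular load, peak 20.8: 7w₀L³/(360EI) = 615.1/EI
  at Y: triangular load, peak 20.8: w₀L³/(45EI) = 703/EI
  at X: point load 93 at a = 10.35: Pab(L + b)/(6LEI) = 202.9/EI
  at Y: point load 93 at a = 10.35: Pab(L + a)/(6LEI) = 350.5/EI
  θ_X0 = 818/EI,  θ_Y0 = 1054/EI
Flexibility coefficients: a unit moment at one end gives L/(3EI) there and L/(6EI) at the far end, so f₁₁ = f₂₂ = 3.833/EI and f₁₂ = f₂₁ = 1.917/EI.
Compatibility — zero rotation at each built-in end:
  3.833 M_X + 1.917 M_Y = 818
  1.917 M_X + 3.833 M_Y = 1054
Solving the pair gives M_X = 101.3 kN·m and M_Y = 224.2 kN·m (hogging).

M_X = 101.3 kN·m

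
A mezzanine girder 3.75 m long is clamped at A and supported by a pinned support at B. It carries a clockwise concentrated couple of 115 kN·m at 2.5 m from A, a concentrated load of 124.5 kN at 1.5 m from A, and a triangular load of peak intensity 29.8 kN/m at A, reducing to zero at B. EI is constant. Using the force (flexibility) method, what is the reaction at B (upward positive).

Remove the prop at B; the released (primary) structure is a cantilever built in at A.
Primary-structure tip deflection at B by superposition:
  clockwise couple 115 at a = 2.5: M₀a(2L − a)/(2EI) = 718.8/EI
  point load 124.5 at a = 1.5: Pa²(3L − a)/(6EI) = 455.2/EI
  triangular load, peak 29.8 at the fixed end: w₀L⁴/(30EI) = 196.4/EI
  δ_0 = 1370/EI
Tip deflection under a unit load at B: L³/(3EI) = 17.58/EI.
Compatibility at B: δ_0 − R_B·δ_{BB} = 0, so R_B = 1370/17.58 = 77.96 kN.

R_B = 77.96 kN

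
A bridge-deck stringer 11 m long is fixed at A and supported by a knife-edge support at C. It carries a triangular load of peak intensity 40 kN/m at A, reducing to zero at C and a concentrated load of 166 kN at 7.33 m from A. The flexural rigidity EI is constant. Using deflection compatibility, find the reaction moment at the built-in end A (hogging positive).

M_A = 593.4 kN·m

Take the reaction at C as the redundant and release it; the primary structure is a cantilever fixed at A.
Primary-structure tip deflection at C by superposition:
  triangular load, peak 40 at the fixed end: w₀L⁴/(30EI) = 19521/EI
  point load 166 at a = 7.33: Pa²(3L − a)/(6EI) = 38158/EI
  δ_0 = 57680/EI
Tip deflection under a unit load at C: L³/(3EI) = 443.7/EI.
The prop prevents deflection at C: R_C = δ_0/δ_{CC} = 57680/443.7 = 130 kN.
Moment equilibrium about A: M_A = Σ(load moments about A) − R_C·L = 2023 − 130×11 = 593.4 kN·m.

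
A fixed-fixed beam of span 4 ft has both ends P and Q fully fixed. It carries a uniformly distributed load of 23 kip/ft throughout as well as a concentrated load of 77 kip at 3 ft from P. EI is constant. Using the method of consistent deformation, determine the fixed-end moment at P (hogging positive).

Release both end moments; the primary structure is a simply-supported span PQ with redundants M_P and M_Q.
On the primary (simply-supported) span, the end slopes from the loading are:
  at P: UDL 23: wL³/(24EI) = 61.33/EI
  at Q: UDL 23: wL³/(24EI) = 61.33/EI
  at P: point load 77 at a = 3: Pab(L + b)/(6LEI) = 48.12/EI
  at Q: point load 77 at a = 3: Pab(L + a)/(6LEI) = 67.38/EI
  θ_P0 = 109.5/EI,  θ_Q0 = 128.7/EI
Flexibility coefficients: a unit moment at one end gives L/(3EI) there and L/(6EI) at the far end, so f₁₁ = f₂₂ = 1.333/EI and f₁₂ = f₂₁ = 0.6667/EI.
Compatibility — zero rotation at each built-in end:
  1.333 M_P + 0.6667 M_Q = 109.5
  0.6667 M_P + 1.333 M_Q = 128.7
Solving the pair gives M_P = 45.1 kip·ft and M_Q = 73.98 kip·ft (hogging).

M_P = 45.1 kip·ft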